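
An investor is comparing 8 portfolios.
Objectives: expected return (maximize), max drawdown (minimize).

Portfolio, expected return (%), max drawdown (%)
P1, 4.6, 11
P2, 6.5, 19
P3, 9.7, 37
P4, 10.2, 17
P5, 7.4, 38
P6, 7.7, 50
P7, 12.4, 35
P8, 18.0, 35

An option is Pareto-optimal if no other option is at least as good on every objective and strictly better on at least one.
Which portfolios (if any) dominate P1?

none

P2: worse on max drawdown (19 vs 11).
P3: worse on max drawdown (37 vs 11).
P4: worse on max drawdown (17 vs 11).
P5: worse on max drawdown (38 vs 11).
P6: worse on max drawdown (50 vs 11).
P7: worse on max drawdown (35 vs 11).
P8: worse on max drawdown (35 vs 11).
No option dominates P1.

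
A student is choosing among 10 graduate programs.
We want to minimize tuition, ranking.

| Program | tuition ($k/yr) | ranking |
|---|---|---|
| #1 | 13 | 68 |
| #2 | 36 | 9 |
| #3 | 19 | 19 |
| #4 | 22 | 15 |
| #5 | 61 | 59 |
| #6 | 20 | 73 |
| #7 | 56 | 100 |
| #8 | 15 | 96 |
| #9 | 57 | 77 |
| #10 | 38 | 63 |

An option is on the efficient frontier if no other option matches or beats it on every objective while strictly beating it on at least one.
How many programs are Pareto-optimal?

4

#1: not dominated (best tuition).
#2: not dominated (best ranking).
#3: not dominated.
#4: not dominated.
#5: dominated by #2 (tuition 36≤61, ranking 9≤59).
#6: dominated by #1 (tuition 13≤20, ranking 68≤73).
#7: dominated by #1 (tuition 13≤56, ranking 68≤100).
#8: dominated by #1 (tuition 13≤15, ranking 68≤96).
#9: dominated by #1 (tuition 13≤57, ranking 68≤77).
#10: dominated by #2 (tuition 36≤38, ranking 9≤63).
Pareto-optimal: #1, #2, #3, #4 → 4.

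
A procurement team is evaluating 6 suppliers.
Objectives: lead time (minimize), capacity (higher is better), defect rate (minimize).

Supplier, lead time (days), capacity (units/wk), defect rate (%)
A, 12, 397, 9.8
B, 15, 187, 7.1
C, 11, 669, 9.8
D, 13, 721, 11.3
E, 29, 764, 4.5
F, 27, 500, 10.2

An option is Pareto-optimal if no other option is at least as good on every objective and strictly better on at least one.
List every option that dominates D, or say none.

A: worse on capacity (397 vs 721).
B: worse on lead time (15 vs 13).
C: worse on capacity (669 vs 721).
E: worse on lead time (29 vs 13).
F: worse on lead time (27 vs 13).
No option dominates D.

none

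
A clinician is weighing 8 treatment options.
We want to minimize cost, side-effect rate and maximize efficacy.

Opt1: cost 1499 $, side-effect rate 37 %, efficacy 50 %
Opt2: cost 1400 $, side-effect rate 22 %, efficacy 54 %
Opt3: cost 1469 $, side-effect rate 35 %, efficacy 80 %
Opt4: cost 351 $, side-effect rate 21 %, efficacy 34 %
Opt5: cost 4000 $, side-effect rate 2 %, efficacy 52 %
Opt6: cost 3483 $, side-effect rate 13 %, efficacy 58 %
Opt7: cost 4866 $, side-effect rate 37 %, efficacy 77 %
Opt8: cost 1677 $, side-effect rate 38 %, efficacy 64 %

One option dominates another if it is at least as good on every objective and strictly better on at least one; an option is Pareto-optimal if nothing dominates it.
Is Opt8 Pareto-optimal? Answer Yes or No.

Opt3 vs Opt8: cost 1469≤1677, side-effect rate 35≤38, efficacy 80≥64 — Opt3 is at least as good on every objective and strictly better on at least one, so Opt3 dominates Opt8.

No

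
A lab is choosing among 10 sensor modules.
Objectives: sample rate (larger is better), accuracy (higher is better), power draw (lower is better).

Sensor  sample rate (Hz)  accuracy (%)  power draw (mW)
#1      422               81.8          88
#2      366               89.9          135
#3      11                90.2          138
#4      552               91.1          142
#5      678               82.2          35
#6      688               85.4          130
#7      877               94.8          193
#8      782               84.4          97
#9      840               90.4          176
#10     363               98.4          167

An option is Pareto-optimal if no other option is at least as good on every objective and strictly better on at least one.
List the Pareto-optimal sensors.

#2, #3, #4, #5, #6, #7, #8, #9, #10

#1: dominated by #5 (sample rate 678≥422, accuracy 82.2≥81.8, power draw 35≤88).
#2: not dominated.
#3: not dominated.
#4: not dominated.
#5: not dominated (best power draw).
#6: not dominated.
#7: not dominated (best sample rate).
#8: not dominated.
#9: not dominated.
#10: not dominated (best accuracy).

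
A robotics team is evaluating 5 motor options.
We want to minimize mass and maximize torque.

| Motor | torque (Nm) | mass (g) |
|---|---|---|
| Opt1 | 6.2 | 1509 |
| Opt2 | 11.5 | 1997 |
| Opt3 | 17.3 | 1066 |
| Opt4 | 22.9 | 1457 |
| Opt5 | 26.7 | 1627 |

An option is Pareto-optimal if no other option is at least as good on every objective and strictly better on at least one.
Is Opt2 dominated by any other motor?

Yes

Opt3 vs Opt2: torque 17.3≥11.5, mass 1066≤1997 — Opt3 is at least as good on every objective and strictly better on at least one, so Opt3 dominates Opt2.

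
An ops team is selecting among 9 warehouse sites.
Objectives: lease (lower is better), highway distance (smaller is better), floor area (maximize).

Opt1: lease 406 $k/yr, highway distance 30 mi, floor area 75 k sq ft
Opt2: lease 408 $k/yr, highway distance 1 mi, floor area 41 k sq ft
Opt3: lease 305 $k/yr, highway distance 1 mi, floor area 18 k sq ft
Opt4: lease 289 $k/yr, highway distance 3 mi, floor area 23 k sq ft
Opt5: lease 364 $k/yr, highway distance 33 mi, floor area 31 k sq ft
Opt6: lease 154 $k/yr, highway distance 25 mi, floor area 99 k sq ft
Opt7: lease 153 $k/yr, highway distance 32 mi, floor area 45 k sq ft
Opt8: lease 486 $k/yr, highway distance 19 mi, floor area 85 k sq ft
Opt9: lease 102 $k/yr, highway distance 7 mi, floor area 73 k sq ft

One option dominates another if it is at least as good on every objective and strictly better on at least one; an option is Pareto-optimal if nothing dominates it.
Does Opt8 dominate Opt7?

No

Opt8 vs Opt7: Opt8 is worse on lease (486 vs 153), so it does not dominate Opt7.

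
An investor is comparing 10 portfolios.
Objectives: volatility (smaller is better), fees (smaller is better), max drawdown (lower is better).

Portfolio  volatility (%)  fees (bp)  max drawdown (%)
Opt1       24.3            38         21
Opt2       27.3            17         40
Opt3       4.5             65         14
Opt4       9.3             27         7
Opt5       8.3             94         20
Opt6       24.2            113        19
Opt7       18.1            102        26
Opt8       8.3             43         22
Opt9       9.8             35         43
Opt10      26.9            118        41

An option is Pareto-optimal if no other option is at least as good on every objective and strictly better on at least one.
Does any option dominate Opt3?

Opt1: worse on volatility (24.3 vs 4.5).
Opt2: worse on volatility (27.3 vs 4.5).
Opt4: worse on volatility (9.3 vs 4.5).
Opt5: worse on volatility (8.3 vs 4.5).
Opt6: worse on volatility (24.2 vs 4.5).
Opt7: worse on volatility (18.1 vs 4.5).
Opt8: worse on volatility (8.3 vs 4.5).
Opt9: worse on volatility (9.8 vs 4.5).
Opt10: worse on volatility (26.9 vs 4.5).
No option is at least as good as Opt3 on every objective and strictly better on one.

No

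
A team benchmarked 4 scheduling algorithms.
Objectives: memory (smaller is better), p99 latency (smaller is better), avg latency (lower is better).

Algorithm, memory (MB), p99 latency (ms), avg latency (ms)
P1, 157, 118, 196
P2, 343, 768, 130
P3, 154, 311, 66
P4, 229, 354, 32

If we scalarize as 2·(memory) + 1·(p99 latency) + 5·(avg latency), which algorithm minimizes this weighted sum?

P3

P1: 2·157 + 1·118 + 5·196 = 1412
P2: 2·343 + 1·768 + 5·130 = 2104
P3: 2·154 + 1·311 + 5·66 = 949
P4: 2·229 + 1·354 + 5·32 = 972
Lowest: P3 at 949.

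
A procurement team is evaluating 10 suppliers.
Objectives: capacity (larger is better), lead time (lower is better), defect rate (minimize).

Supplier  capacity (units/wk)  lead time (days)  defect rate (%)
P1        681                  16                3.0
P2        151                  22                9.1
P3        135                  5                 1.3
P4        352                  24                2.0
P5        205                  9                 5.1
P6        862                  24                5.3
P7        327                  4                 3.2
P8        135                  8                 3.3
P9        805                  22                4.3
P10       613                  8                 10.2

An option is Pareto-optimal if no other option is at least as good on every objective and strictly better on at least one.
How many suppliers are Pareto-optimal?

P1: not dominated.
P2: dominated by P1 (capacity 681≥151, lead time 16≤22, defect rate 3.0≤9.1).
P3: not dominated (best defect rate).
P4: not dominated.
P5: dominated by P7 (capacity 327≥205, lead time 4≤9, defect rate 3.2≤5.1).
P6: not dominated (best capacity).
P7: not dominated (best lead time).
P8: dominated by P3 (capacity 135≥135, lead time 5≤8, defect rate 1.3≤3.3).
P9: not dominated.
P10: not dominated.
Pareto-optimal: P1, P3, P4, P6, P7, P9, P10 → 7.

7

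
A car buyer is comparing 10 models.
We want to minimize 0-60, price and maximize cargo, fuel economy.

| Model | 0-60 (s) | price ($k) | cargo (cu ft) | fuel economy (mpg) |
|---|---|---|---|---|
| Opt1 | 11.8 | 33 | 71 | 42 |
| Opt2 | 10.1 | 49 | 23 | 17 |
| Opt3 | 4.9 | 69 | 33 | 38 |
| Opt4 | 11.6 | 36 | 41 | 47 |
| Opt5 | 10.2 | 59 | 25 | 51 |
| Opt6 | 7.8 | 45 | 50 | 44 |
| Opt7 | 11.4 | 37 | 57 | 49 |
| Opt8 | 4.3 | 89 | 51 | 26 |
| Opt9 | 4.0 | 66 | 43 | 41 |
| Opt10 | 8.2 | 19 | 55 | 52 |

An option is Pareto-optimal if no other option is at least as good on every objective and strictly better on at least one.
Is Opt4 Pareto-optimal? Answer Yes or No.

No

Opt10 vs Opt4: 0-60 8.2≤11.6, price 19≤36, cargo 55≥41, fuel economy 52≥47 — Opt10 is at least as good on every objective and strictly better on at least one, so Opt10 dominates Opt4.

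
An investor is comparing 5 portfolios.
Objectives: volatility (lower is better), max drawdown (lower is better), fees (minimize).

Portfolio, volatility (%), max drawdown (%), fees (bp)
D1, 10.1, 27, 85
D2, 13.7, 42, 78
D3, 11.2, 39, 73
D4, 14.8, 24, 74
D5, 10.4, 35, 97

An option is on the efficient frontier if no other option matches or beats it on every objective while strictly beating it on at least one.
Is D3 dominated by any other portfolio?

No

D1: worse on fees (85 vs 73).
D2: worse on volatility (13.7 vs 11.2).
D4: worse on volatility (14.8 vs 11.2).
D5: worse on fees (97 vs 73).
No option is at least as good as D3 on every objective and strictly better on one.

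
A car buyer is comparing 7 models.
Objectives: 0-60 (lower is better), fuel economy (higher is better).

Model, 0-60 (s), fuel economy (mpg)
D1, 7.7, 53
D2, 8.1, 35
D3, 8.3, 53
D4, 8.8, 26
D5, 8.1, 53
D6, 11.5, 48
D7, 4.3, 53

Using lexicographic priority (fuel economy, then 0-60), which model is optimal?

First maximize fuel economy: best is 53, kept {D1, D3, D5, D7}.
Then minimize 0-60: best is 4.3, kept {D7}.

D7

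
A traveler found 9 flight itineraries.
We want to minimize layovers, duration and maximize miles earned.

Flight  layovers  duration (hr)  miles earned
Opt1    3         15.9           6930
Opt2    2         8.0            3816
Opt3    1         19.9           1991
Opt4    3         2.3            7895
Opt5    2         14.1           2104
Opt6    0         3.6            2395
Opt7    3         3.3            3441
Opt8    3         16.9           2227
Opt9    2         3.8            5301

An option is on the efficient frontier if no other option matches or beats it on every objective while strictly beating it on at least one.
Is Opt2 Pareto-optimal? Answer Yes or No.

Opt9 vs Opt2: layovers 2≤2, duration 3.8≤8.0, miles earned 5301≥3816 — Opt9 is at least as good on every objective and strictly better on at least one, so Opt9 dominates Opt2.

No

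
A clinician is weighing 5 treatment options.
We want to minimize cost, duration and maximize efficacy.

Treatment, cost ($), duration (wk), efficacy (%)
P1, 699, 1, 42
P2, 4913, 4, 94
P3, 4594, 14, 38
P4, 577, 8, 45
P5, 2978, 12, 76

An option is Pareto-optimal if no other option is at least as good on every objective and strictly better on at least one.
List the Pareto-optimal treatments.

P1: not dominated (best duration).
P2: not dominated (best efficacy).
P3: dominated by P1 (cost 699≤4594, duration 1≤14, efficacy 42≥38).
P4: not dominated (best cost).
P5: not dominated.

P1, P2, P4, P5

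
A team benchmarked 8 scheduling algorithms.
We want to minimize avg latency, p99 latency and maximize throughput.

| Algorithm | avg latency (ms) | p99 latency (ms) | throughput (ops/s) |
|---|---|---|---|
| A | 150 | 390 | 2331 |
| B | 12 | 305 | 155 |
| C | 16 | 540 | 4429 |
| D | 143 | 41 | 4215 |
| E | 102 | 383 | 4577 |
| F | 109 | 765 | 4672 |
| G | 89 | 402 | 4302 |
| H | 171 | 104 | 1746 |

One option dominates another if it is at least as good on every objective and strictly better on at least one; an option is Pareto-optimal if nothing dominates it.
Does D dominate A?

D vs A: avg latency 143≤150, p99 latency 41≤390, throughput 4215≥2331 — D is at least as good on every objective with at least one strict improvement.

Yes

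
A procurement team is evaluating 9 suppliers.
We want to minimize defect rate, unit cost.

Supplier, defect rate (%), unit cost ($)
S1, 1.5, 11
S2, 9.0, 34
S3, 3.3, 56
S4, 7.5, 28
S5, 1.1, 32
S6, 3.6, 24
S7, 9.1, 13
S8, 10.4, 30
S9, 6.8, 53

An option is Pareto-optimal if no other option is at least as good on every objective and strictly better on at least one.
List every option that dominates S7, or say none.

S1: defect rate 1.5≤9.1, unit cost 11≤13 — dominates S7.
Others (S2, S3, S4, S5, S6, S8, S9) are each worse than S7 on at least one objective.

S1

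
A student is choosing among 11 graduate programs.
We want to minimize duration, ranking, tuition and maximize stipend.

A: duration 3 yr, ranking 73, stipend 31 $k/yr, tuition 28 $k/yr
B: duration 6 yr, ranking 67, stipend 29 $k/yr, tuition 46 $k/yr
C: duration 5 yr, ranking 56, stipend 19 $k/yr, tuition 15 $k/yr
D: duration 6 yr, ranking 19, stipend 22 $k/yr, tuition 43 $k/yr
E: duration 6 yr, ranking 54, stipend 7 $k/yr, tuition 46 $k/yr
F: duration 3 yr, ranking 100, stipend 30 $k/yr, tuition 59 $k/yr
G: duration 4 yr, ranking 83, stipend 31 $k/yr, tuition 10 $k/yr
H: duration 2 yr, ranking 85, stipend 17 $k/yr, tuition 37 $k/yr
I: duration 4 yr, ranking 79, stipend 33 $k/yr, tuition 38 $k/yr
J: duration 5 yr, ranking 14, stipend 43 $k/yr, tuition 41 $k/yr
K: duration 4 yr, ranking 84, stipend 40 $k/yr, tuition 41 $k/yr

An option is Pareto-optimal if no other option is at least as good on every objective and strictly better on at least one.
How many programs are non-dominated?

A: not dominated.
B: dominated by J (duration 5≤6, ranking 14≤67, stipend 43≥29, tuition 41≤46).
C: not dominated.
D: dominated by J (duration 5≤6, ranking 14≤19, stipend 43≥22, tuition 41≤43).
E: dominated by D (duration 6≤6, ranking 19≤54, stipend 22≥7, tuition 43≤46).
F: dominated by A (duration 3≤3, ranking 73≤100, stipend 31≥30, tuition 28≤59).
G: not dominated (best tuition).
H: not dominated (best duration).
I: not dominated.
J: not dominated (best ranking).
K: not dominated.
Pareto-optimal: A, C, G, H, I, J, K → 7.

7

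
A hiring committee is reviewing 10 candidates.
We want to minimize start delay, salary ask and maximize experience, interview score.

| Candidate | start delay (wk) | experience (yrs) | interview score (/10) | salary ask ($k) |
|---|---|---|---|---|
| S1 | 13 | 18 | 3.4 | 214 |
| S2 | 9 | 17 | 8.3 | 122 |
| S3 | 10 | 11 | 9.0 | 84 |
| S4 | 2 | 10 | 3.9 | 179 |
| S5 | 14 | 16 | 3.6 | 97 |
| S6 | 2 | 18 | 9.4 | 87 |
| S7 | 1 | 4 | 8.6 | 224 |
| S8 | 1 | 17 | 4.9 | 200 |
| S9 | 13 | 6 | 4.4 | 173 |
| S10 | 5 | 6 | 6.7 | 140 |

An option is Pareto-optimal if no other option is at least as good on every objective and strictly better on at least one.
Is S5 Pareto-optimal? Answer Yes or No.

No

S6 vs S5: start delay 2≤14, experience 18≥16, interview score 9.4≥3.6, salary ask 87≤97 — S6 is at least as good on every objective and strictly better on at least one, so S6 dominates S5.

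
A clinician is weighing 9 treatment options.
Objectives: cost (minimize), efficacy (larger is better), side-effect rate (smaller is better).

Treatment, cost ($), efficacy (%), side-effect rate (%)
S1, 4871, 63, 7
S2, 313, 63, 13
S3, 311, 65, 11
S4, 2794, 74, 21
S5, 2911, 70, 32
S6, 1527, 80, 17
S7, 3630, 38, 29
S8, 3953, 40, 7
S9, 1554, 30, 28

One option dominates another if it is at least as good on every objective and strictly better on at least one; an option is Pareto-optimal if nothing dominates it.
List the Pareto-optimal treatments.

S1, S3, S6, S8

S1: not dominated.
S2: dominated by S3 (cost 311≤313, efficacy 65≥63, side-effect rate 11≤13).
S3: not dominated (best cost).
S4: dominated by S6 (cost 1527≤2794, efficacy 80≥74, side-effect rate 17≤21).
S5: dominated by S4 (cost 2794≤2911, efficacy 74≥70, side-effect rate 21≤32).
S6: not dominated (best efficacy).
S7: dominated by S2 (cost 313≤3630, efficacy 63≥38, side-effect rate 13≤29).
S8: not dominated.
S9: dominated by S2 (cost 313≤1554, efficacy 63≥30, side-effect rate 13≤28).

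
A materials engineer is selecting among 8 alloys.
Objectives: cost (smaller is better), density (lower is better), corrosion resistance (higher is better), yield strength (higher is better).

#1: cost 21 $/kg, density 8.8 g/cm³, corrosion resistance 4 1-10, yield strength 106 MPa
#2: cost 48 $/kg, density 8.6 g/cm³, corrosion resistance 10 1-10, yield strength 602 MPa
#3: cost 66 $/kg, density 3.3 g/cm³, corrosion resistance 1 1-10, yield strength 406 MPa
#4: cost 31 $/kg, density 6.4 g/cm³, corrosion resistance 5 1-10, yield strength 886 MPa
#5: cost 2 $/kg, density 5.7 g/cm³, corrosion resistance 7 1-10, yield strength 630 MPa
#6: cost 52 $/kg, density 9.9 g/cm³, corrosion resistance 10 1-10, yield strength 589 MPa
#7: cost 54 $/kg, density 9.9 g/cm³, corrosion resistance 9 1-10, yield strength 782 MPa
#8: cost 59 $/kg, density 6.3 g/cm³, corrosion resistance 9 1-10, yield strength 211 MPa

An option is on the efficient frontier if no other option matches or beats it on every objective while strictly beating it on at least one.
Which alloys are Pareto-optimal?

#1: dominated by #5 (cost 2≤21, density 5.7≤8.8, corrosion resistance 7≥4, yield strength 630≥106).
#2: not dominated.
#3: not dominated (best density).
#4: not dominated (best yield strength).
#5: not dominated (best cost).
#6: dominated by #2 (cost 48≤52, density 8.6≤9.9, corrosion resistance 10≥10, yield strength 602≥589).
#7: not dominated.
#8: not dominated.

#2, #3, #4, #5, #7, #8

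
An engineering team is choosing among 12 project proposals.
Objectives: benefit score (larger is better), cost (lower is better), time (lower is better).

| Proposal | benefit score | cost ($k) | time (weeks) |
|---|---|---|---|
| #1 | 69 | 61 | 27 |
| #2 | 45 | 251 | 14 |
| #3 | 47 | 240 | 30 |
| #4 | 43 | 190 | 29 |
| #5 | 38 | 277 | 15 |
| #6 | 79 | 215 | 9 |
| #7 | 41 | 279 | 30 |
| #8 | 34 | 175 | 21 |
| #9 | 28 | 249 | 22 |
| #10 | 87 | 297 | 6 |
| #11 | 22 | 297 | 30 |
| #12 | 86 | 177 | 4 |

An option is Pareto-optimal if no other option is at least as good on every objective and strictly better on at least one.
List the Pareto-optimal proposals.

#1: not dominated (best cost).
#2: dominated by #6 (benefit score 79≥45, cost 215≤251, time 9≤14).
#3: dominated by #1 (benefit score 69≥47, cost 61≤240, time 27≤30).
#4: dominated by #1 (benefit score 69≥43, cost 61≤190, time 27≤29).
#5: dominated by #2 (benefit score 45≥38, cost 251≤277, time 14≤15).
#6: dominated by #12 (benefit score 86≥79, cost 177≤215, time 4≤9).
#7: dominated by #1 (benefit score 69≥41, cost 61≤279, time 27≤30).
#8: not dominated.
#9: dominated by #6 (benefit score 79≥28, cost 215≤249, time 9≤22).
#10: not dominated (best benefit score).
#11: dominated by #1 (benefit score 69≥22, cost 61≤297, time 27≤30).
#12: not dominated (best time).

#1, #8, #10, #12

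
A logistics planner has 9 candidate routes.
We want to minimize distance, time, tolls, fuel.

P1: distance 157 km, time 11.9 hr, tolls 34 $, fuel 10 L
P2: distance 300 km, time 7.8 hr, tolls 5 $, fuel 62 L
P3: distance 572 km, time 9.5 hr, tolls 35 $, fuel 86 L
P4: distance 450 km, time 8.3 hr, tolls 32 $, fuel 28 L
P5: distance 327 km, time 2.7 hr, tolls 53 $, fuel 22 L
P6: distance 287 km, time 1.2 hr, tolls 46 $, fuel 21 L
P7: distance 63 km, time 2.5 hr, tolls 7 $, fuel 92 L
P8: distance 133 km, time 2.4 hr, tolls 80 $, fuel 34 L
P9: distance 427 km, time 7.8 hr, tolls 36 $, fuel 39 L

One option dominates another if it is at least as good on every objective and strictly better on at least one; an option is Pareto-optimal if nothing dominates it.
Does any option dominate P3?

Yes

P2 vs P3: distance 300≤572, time 7.8≤9.5, tolls 5≤35, fuel 62≤86 — P2 is at least as good on every objective and strictly better on at least one, so P2 dominates P3.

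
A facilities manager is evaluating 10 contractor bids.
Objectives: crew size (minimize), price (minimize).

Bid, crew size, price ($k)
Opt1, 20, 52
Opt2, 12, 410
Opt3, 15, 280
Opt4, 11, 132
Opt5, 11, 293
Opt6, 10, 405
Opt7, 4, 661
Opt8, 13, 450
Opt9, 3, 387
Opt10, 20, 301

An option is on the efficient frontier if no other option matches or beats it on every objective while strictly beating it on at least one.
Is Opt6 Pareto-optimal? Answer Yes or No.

No

Opt9 vs Opt6: crew size 3≤10, price 387≤405 — Opt9 is at least as good on every objective and strictly better on at least one, so Opt9 dominates Opt6.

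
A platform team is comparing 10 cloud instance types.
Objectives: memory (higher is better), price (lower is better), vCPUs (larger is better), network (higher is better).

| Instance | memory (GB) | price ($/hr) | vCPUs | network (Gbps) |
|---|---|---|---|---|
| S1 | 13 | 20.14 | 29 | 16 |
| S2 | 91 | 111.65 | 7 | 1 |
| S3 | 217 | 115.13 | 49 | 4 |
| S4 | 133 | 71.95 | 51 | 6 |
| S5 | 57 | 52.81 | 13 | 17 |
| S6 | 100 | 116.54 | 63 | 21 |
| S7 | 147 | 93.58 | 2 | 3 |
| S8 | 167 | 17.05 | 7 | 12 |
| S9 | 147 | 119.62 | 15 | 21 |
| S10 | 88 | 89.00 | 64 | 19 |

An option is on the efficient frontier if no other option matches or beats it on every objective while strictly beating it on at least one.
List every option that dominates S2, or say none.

S4: memory 133≥91, price 71.95≤111.65, vCPUs 51≥7, network 6≥1 — dominates S2.
S8: memory 167≥91, price 17.05≤111.65, vCPUs 7≥7, network 12≥1 — dominates S2.
Others (S1, S3, S5, S6, S7, S9, S10) are each worse than S2 on at least one objective.

S4, S8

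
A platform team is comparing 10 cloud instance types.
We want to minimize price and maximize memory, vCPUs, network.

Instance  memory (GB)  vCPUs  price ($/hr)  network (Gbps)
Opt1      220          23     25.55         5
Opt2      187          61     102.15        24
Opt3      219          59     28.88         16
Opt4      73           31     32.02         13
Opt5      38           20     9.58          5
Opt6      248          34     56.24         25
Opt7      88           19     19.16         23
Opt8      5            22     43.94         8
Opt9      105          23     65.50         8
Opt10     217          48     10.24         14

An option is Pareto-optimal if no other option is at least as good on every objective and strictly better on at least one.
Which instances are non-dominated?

Opt1, Opt2, Opt3, Opt5, Opt6, Opt7, Opt10

Opt1: not dominated.
Opt2: not dominated (best vCPUs).
Opt3: not dominated.
Opt4: dominated by Opt3 (memory 219≥73, vCPUs 59≥31, price 28.88≤32.02, network 16≥13).
Opt5: not dominated (best price).
Opt6: not dominated (best memory).
Opt7: not dominated.
Opt8: dominated by Opt3 (memory 219≥5, vCPUs 59≥22, price 28.88≤43.94, network 16≥8).
Opt9: dominated by Opt3 (memory 219≥105, vCPUs 59≥23, price 28.88≤65.50, network 16≥8).
Opt10: not dominated.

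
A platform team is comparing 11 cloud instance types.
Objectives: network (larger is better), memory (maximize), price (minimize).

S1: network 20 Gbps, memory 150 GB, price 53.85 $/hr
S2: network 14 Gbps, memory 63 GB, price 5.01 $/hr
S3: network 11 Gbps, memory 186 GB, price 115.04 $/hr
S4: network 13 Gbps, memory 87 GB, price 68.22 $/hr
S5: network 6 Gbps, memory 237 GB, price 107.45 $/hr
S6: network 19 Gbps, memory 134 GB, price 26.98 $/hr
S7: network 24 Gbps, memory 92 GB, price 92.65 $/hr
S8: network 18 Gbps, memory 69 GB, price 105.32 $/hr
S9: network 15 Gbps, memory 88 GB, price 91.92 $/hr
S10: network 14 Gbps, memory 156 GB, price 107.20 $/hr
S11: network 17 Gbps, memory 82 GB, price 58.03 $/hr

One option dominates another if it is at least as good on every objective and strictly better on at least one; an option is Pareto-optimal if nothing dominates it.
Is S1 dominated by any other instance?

No

S2: worse on network (14 vs 20).
S3: worse on network (11 vs 20).
S4: worse on network (13 vs 20).
S5: worse on network (6 vs 20).
S6: worse on network (19 vs 20).
S7: worse on memory (92 vs 150).
S8: worse on network (18 vs 20).
S9: worse on network (15 vs 20).
S10: worse on network (14 vs 20).
S11: worse on network (17 vs 20).
No option is at least as good as S1 on every objective and strictly better on one.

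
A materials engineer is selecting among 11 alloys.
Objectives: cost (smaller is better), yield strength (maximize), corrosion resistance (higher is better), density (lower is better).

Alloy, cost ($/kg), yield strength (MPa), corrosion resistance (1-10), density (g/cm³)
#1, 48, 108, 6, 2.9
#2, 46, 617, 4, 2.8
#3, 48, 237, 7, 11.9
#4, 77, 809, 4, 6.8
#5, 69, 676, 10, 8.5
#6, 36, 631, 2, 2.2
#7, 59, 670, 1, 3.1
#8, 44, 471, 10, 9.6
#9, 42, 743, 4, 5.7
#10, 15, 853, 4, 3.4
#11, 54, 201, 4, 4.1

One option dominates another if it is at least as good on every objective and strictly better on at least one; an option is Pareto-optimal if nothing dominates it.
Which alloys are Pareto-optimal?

#1, #2, #5, #6, #7, #8, #10

#1: not dominated.
#2: not dominated.
#3: dominated by #8 (cost 44≤48, yield strength 471≥237, corrosion resistance 10≥7, density 9.6≤11.9).
#4: dominated by #10 (cost 15≤77, yield strength 853≥809, corrosion resistance 4≥4, density 3.4≤6.8).
#5: not dominated.
#6: not dominated (best density).
#7: not dominated.
#8: not dominated.
#9: dominated by #10 (cost 15≤42, yield strength 853≥743, corrosion resistance 4≥4, density 3.4≤5.7).
#10: not dominated (best cost).
#11: dominated by #2 (cost 46≤54, yield strength 617≥201, corrosion resistance 4≥4, density 2.8≤4.1).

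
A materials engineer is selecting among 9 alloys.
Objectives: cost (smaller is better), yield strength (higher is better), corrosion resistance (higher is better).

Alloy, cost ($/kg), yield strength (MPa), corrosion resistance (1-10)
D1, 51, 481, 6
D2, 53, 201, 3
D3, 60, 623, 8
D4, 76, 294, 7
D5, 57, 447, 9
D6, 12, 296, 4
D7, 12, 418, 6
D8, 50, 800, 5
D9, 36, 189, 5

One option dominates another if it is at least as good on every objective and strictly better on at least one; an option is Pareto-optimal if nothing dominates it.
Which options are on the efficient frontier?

D1: not dominated.
D2: dominated by D1 (cost 51≤53, yield strength 481≥201, corrosion resistance 6≥3).
D3: not dominated.
D4: dominated by D3 (cost 60≤76, yield strength 623≥294, corrosion resistance 8≥7).
D5: not dominated (best corrosion resistance).
D6: dominated by D7 (cost 12≤12, yield strength 418≥296, corrosion resistance 6≥4).
D7: not dominated.
D8: not dominated (best yield strength).
D9: dominated by D7 (cost 12≤36, yield strength 418≥189, corrosion resistance 6≥5).

D1, D3, D5, D7, D8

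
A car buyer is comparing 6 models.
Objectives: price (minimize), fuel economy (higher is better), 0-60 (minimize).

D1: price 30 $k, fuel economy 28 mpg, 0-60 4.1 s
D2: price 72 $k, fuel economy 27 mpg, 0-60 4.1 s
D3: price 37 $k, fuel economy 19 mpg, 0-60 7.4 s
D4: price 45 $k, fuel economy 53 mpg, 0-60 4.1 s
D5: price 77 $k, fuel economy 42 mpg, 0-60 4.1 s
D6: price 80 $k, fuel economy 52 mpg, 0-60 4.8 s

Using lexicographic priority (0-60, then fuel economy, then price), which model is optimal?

First minimize 0-60: best is 4.1, kept {D1, D2, D4, D5}.
Then maximize fuel economy: best is 53, kept {D4}.

D4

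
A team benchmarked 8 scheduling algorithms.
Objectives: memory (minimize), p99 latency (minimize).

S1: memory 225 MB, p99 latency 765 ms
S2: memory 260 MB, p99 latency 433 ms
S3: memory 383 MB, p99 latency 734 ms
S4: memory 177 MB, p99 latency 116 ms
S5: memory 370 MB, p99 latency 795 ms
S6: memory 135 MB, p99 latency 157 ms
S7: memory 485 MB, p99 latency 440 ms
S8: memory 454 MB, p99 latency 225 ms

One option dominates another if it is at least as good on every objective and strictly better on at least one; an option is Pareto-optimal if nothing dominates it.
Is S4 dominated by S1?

No

S1 vs S4: S1 is worse on memory (225 vs 177), so it does not dominate S4.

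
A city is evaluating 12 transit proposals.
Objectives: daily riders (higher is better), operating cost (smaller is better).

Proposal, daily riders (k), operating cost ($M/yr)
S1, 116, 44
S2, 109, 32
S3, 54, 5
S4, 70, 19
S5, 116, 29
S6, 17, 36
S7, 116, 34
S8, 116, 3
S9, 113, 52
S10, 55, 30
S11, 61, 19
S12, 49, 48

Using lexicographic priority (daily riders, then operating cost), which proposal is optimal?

S8

First maximize daily riders: best is 116, kept {S1, S5, S7, S8}.
Then minimize operating cost: best is 3, kept {S8}.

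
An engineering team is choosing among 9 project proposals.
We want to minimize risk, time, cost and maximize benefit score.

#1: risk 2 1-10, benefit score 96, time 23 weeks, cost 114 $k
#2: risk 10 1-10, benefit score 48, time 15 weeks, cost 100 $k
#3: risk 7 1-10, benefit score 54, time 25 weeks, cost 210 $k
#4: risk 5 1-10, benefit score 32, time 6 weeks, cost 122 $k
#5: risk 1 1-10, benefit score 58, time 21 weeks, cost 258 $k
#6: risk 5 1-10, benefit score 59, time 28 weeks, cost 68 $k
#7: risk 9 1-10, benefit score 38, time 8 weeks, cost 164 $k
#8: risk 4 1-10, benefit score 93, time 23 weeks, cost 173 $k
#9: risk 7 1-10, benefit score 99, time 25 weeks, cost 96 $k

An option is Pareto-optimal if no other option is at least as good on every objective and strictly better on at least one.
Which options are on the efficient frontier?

#1: not dominated.
#2: not dominated.
#3: dominated by #1 (risk 2≤7, benefit score 96≥54, time 23≤25, cost 114≤210).
#4: not dominated (best time).
#5: not dominated (best risk).
#6: not dominated (best cost).
#7: not dominated.
#8: dominated by #1 (risk 2≤4, benefit score 96≥93, time 23≤23, cost 114≤173).
#9: not dominated (best benefit score).

#1, #2, #4, #5, #6, #7, #9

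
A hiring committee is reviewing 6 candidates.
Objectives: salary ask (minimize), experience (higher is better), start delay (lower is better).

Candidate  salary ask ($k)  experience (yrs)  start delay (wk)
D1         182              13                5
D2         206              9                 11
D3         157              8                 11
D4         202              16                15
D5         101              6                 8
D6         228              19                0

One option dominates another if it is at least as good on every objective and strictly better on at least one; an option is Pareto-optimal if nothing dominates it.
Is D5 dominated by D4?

No

D4 vs D5: D4 is worse on salary ask (202 vs 101), so it does not dominate D5.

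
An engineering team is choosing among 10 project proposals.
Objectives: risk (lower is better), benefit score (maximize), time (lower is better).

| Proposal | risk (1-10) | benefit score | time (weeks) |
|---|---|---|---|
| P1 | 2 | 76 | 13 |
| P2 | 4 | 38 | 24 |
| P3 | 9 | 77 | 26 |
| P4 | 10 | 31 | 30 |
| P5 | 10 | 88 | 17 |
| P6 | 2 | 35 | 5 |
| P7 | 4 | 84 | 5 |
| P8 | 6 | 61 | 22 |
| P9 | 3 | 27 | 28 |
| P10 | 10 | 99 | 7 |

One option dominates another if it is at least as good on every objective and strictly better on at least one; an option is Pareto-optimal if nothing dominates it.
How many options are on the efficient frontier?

4

P1: not dominated.
P2: dominated by P1 (risk 2≤4, benefit score 76≥38, time 13≤24).
P3: dominated by P7 (risk 4≤9, benefit score 84≥77, time 5≤26).
P4: dominated by P1 (risk 2≤10, benefit score 76≥31, time 13≤30).
P5: dominated by P10 (risk 10≤10, benefit score 99≥88, time 7≤17).
P6: not dominated.
P7: not dominated.
P8: dominated by P1 (risk 2≤6, benefit score 76≥61, time 13≤22).
P9: dominated by P1 (risk 2≤3, benefit score 76≥27, time 13≤28).
P10: not dominated (best benefit score).
Pareto-optimal: P1, P6, P7, P10 → 4.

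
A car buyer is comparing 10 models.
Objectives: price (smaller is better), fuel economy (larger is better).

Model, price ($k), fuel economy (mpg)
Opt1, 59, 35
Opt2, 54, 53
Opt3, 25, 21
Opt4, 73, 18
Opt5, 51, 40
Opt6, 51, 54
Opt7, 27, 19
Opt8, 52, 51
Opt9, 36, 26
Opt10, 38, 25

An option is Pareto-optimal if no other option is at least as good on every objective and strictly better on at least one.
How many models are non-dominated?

3

Opt1: dominated by Opt2 (price 54≤59, fuel economy 53≥35).
Opt2: dominated by Opt6 (price 51≤54, fuel economy 54≥53).
Opt3: not dominated (best price).
Opt4: dominated by Opt1 (price 59≤73, fuel economy 35≥18).
Opt5: dominated by Opt6 (price 51≤51, fuel economy 54≥40).
Opt6: not dominated (best fuel economy).
Opt7: dominated by Opt3 (price 25≤27, fuel economy 21≥19).
Opt8: dominated by Opt6 (price 51≤52, fuel economy 54≥51).
Opt9: not dominated.
Opt10: dominated by Opt9 (price 36≤38, fuel economy 26≥25).
Pareto-optimal: Opt3, Opt6, Opt9 → 3.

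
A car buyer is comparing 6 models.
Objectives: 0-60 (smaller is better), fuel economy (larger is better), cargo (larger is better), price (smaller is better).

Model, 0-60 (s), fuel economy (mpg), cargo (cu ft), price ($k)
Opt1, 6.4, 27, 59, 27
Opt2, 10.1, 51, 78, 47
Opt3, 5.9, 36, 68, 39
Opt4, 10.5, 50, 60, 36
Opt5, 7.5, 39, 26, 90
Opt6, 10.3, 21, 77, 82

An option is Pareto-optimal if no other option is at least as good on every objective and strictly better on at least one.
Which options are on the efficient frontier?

Opt1, Opt2, Opt3, Opt4, Opt5

Opt1: not dominated (best price).
Opt2: not dominated (best fuel economy).
Opt3: not dominated (best 0-60).
Opt4: not dominated.
Opt5: not dominated.
Opt6: dominated by Opt2 (0-60 10.1≤10.3, fuel economy 51≥21, cargo 78≥77, price 47≤82).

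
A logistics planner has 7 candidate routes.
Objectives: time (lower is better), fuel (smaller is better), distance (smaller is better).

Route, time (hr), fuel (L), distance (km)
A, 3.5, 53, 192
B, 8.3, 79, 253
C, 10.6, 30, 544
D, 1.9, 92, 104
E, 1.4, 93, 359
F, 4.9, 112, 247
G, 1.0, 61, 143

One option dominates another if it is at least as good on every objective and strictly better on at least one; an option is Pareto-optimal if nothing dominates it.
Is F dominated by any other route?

Yes

A vs F: time 3.5≤4.9, fuel 53≤112, distance 192≤247 — A is at least as good on every objective and strictly better on at least one, so A dominates F.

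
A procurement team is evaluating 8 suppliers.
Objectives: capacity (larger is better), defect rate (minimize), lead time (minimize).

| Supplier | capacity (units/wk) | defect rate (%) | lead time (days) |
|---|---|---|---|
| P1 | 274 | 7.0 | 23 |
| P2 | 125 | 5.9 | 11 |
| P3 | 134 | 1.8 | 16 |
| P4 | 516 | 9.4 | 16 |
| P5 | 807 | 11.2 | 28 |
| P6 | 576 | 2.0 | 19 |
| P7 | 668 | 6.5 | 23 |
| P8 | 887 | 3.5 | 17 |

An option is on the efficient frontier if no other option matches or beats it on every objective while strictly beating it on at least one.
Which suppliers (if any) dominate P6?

none

P1: worse on capacity (274 vs 576).
P2: worse on capacity (125 vs 576).
P3: worse on capacity (134 vs 576).
P4: worse on capacity (516 vs 576).
P5: worse on defect rate (11.2 vs 2.0).
P7: worse on defect rate (6.5 vs 2.0).
P8: worse on defect rate (3.5 vs 2.0).
No option dominates P6.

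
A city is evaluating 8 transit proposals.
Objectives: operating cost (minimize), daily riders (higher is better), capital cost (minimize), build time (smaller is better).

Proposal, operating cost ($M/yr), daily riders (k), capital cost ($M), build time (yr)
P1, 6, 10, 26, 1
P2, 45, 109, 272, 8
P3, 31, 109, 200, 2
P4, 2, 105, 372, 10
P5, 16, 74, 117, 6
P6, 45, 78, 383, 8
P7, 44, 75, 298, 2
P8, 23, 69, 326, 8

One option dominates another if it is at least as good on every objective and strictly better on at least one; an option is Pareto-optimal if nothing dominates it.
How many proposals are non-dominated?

4

P1: not dominated (best capital cost).
P2: dominated by P3 (operating cost 31≤45, daily riders 109≥109, capital cost 200≤272, build time 2≤8).
P3: not dominated.
P4: not dominated (best operating cost).
P5: not dominated.
P6: dominated by P2 (operating cost 45≤45, daily riders 109≥78, capital cost 272≤383, build time 8≤8).
P7: dominated by P3 (operating cost 31≤44, daily riders 109≥75, capital cost 200≤298, build time 2≤2).
P8: dominated by P5 (operating cost 16≤23, daily riders 74≥69, capital cost 117≤326, build time 6≤8).
Pareto-optimal: P1, P3, P4, P5 → 4.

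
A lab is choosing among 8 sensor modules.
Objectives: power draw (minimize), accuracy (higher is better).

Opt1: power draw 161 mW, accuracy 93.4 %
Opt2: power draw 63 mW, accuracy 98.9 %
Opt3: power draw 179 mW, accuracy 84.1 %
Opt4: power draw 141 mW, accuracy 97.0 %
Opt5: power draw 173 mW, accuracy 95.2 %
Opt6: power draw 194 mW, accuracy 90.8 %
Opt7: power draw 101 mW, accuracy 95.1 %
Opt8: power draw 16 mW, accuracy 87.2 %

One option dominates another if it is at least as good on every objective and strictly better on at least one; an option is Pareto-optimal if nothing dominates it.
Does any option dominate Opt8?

No

Opt1: worse on power draw (161 vs 16).
Opt2: worse on power draw (63 vs 16).
Opt3: worse on power draw (179 vs 16).
Opt4: worse on power draw (141 vs 16).
Opt5: worse on power draw (173 vs 16).
Opt6: worse on power draw (194 vs 16).
Opt7: worse on power draw (101 vs 16).
No option is at least as good as Opt8 on every objective and strictly better on one.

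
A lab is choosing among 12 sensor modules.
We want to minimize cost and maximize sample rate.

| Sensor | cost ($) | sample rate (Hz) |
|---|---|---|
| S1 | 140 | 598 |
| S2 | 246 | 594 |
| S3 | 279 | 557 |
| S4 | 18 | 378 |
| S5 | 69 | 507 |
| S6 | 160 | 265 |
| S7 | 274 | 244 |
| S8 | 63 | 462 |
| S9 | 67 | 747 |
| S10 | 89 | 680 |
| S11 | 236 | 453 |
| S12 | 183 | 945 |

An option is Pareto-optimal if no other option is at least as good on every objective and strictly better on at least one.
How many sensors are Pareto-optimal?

4

S1: dominated by S9 (cost 67≤140, sample rate 747≥598).
S2: dominated by S1 (cost 140≤246, sample rate 598≥594).
S3: dominated by S1 (cost 140≤279, sample rate 598≥557).
S4: not dominated (best cost).
S5: dominated by S9 (cost 67≤69, sample rate 747≥507).
S6: dominated by S1 (cost 140≤160, sample rate 598≥265).
S7: dominated by S1 (cost 140≤274, sample rate 598≥244).
S8: not dominated.
S9: not dominated.
S10: dominated by S9 (cost 67≤89, sample rate 747≥680).
S11: dominated by S1 (cost 140≤236, sample rate 598≥453).
S12: not dominated (best sample rate).
Pareto-optimal: S4, S8, S9, S12 → 4.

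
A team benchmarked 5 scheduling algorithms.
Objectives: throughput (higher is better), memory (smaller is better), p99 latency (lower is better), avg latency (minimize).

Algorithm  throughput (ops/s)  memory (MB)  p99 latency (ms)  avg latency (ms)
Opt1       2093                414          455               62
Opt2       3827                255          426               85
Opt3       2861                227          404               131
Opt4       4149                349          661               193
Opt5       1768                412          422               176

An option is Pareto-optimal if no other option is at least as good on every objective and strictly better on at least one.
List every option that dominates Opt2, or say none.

none

Opt1: worse on throughput (2093 vs 3827).
Opt3: worse on throughput (2861 vs 3827).
Opt4: worse on memory (349 vs 255).
Opt5: worse on throughput (1768 vs 3827).
No option dominates Opt2.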